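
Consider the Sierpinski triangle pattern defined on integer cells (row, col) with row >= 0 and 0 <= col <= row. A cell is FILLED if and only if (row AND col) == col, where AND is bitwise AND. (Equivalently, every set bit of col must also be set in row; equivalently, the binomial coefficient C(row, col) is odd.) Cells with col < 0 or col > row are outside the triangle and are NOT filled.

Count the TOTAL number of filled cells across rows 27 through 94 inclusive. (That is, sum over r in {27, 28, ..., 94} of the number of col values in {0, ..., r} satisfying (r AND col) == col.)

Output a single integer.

r27=11011 pc4: +16 =16
r28=11100 pc3: +8 =24
r29=11101 pc4: +16 =40
r30=11110 pc4: +16 =56
r31=11111 pc5: +32 =88
r32=100000 pc1: +2 =90
r33=100001 pc2: +4 =94
r34=100010 pc2: +4 =98
r35=100011 pc3: +8 =106
r36=100100 pc2: +4 =110
r37=100101 pc3: +8 =118
r38=100110 pc3: +8 =126
r39=100111 pc4: +16 =142
r40=101000 pc2: +4 =146
r41=101001 pc3: +8 =154
r42=101010 pc3: +8 =162
r43=101011 pc4: +16 =178
r44=101100 pc3: +8 =186
r45=101101 pc4: +16 =202
r46=101110 pc4: +16 =218
r47=101111 pc5: +32 =250
r48=110000 pc2: +4 =254
r49=110001 pc3: +8 =262
r50=110010 pc3: +8 =270
r51=110011 pc4: +16 =286
r52=110100 pc3: +8 =294
r53=110101 pc4: +16 =310
r54=110110 pc4: +16 =326
r55=110111 pc5: +32 =358
r56=111000 pc3: +8 =366
r57=111001 pc4: +16 =382
r58=111010 pc4: +16 =398
r59=111011 pc5: +32 =430
r60=111100 pc4: +16 =446
r61=111101 pc5: +32 =478
r62=111110 pc5: +32 =510
r63=111111 pc6: +64 =574
r64=1000000 pc1: +2 =576
r65=1000001 pc2: +4 =580
r66=1000010 pc2: +4 =584
r67=1000011 pc3: +8 =592
r68=1000100 pc2: +4 =596
r69=1000101 pc3: +8 =604
r70=1000110 pc3: +8 =612
r71=1000111 pc4: +16 =628
r72=1001000 pc2: +4 =632
r73=1001001 pc3: +8 =640
r74=1001010 pc3: +8 =648
r75=1001011 pc4: +16 =664
r76=1001100 pc3: +8 =672
r77=1001101 pc4: +16 =688
r78=1001110 pc4: +16 =704
r79=1001111 pc5: +32 =736
r80=1010000 pc2: +4 =740
r81=1010001 pc3: +8 =748
r82=1010010 pc3: +8 =756
r83=1010011 pc4: +16 =772
r84=1010100 pc3: +8 =780
r85=1010101 pc4: +16 =796
r86=1010110 pc4: +16 =812
r87=1010111 pc5: +32 =844
r88=1011000 pc3: +8 =852
r89=1011001 pc4: +16 =868
r90=1011010 pc4: +16 =884
r91=1011011 pc5: +32 =916
r92=1011100 pc4: +16 =932
r93=1011101 pc5: +32 =964
r94=1011110 pc5: +32 =996

Answer: 996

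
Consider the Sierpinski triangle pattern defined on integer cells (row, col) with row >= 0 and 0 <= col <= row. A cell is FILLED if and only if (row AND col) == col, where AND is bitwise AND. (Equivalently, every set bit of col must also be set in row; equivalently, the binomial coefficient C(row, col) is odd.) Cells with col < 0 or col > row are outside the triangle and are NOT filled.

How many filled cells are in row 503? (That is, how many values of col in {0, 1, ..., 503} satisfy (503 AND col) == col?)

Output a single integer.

503 in binary = 111110111
popcount(503) = number of 1-bits in 111110111 = 8
A col c satisfies (503 AND c) == c iff every set bit of c is also set in 503; each of the 8 set bits of 503 can independently be on or off in c.
count = 2^8 = 256

Answer: 256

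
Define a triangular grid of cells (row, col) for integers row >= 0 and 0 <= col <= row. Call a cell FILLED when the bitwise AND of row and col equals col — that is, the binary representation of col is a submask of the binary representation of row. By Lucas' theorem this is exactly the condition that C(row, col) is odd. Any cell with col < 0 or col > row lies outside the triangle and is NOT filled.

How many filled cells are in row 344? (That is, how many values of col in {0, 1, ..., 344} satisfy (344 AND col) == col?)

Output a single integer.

Answer: 16

Derivation:
344 in binary = 101011000
popcount(344) = number of 1-bits in 101011000 = 4
A col c satisfies (344 AND c) == c iff every set bit of c is also set in 344; each of the 4 set bits of 344 can independently be on or off in c.
count = 2^4 = 16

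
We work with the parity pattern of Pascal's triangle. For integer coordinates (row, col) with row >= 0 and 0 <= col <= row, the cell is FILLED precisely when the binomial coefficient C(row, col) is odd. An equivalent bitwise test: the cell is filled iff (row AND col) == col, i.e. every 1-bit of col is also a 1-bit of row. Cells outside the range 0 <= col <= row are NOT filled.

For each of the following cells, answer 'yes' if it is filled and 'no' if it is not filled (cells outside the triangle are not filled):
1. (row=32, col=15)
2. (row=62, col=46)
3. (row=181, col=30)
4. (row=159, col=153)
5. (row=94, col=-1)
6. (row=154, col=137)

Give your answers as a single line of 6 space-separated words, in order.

Answer: no yes no yes no no

Derivation:
(32,15): row=0b100000, col=0b1111, row AND col = 0b0 = 0; 0 != 15 -> empty
(62,46): row=0b111110, col=0b101110, row AND col = 0b101110 = 46; 46 == 46 -> filled
(181,30): row=0b10110101, col=0b11110, row AND col = 0b10100 = 20; 20 != 30 -> empty
(159,153): row=0b10011111, col=0b10011001, row AND col = 0b10011001 = 153; 153 == 153 -> filled
(94,-1): col outside [0, 94] -> not filled
(154,137): row=0b10011010, col=0b10001001, row AND col = 0b10001000 = 136; 136 != 137 -> empty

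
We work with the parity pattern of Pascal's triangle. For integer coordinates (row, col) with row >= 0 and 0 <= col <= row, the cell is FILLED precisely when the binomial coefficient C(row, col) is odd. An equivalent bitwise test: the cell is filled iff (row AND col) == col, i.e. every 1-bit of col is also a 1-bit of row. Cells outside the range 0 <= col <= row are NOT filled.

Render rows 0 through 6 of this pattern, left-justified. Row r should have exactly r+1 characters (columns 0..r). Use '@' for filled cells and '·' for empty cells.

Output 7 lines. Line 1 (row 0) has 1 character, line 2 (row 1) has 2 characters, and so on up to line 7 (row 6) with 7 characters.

Answer: @
@@
@·@
@@@@
@···@
@@··@@
@·@·@·@

Derivation:
r0=0: @
r1=1: @@
r2=10: @·@
r3=11: @@@@
r4=100: @···@
r5=101: @@··@@
r6=110: @·@·@·@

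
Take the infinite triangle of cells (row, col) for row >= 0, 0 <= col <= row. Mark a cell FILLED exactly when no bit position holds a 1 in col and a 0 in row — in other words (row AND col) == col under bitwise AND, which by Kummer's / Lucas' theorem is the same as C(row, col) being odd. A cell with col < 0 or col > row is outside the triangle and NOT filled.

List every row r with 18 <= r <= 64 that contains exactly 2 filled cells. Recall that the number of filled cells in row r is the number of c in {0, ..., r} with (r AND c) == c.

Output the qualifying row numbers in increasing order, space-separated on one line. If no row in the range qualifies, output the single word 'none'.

Answer: 32 64

Derivation:
Row r has 2^popcount(r) filled cells, so we need popcount(r) = log2(2) = 1.
Scan r = 18..64 and keep those with exactly 1 one-bits:
r=18=10010 popcount=2 -> skip
r=19=10011 popcount=3 -> skip
r=20=10100 popcount=2 -> skip
r=21=10101 popcount=3 -> skip
r=22=10110 popcount=3 -> skip
r=23=10111 popcount=4 -> skip
r=24=11000 popcount=2 -> skip
r=25=11001 popcount=3 -> skip
r=26=11010 popcount=3 -> skip
r=27=11011 popcount=4 -> skip
r=28=11100 popcount=3 -> skip
r=29=11101 popcount=4 -> skip
r=30=11110 popcount=4 -> skip
r=31=11111 popcount=5 -> skip
r=32=100000 popcount=1 -> KEEP
r=33=100001 popcount=2 -> skip
r=34=100010 popcount=2 -> skip
r=35=100011 popcount=3 -> skip
r=36=100100 popcount=2 -> skip
r=37=100101 popcount=3 -> skip
r=38=100110 popcount=3 -> skip
r=39=100111 popcount=4 -> skip
r=40=101000 popcount=2 -> skip
r=41=101001 popcount=3 -> skip
r=42=101010 popcount=3 -> skip
r=43=101011 popcount=4 -> skip
r=44=101100 popcount=3 -> skip
r=45=101101 popcount=4 -> skip
r=46=101110 popcount=4 -> skip
r=47=101111 popcount=5 -> skip
r=48=110000 popcount=2 -> skip
r=49=110001 popcount=3 -> skip
r=50=110010 popcount=3 -> skip
r=51=110011 popcount=4 -> skip
r=52=110100 popcount=3 -> skip
r=53=110101 popcount=4 -> skip
r=54=110110 popcount=4 -> skip
r=55=110111 popcount=5 -> skip
r=56=111000 popcount=3 -> skip
r=57=111001 popcount=4 -> skip
r=58=111010 popcount=4 -> skip
r=59=111011 popcount=5 -> skip
r=60=111100 popcount=4 -> skip
r=61=111101 popcount=5 -> skip
r=62=111110 popcount=5 -> skip
r=63=111111 popcount=6 -> skip
r=64=1000000 popcount=1 -> KEEP
Kept rows: 32 64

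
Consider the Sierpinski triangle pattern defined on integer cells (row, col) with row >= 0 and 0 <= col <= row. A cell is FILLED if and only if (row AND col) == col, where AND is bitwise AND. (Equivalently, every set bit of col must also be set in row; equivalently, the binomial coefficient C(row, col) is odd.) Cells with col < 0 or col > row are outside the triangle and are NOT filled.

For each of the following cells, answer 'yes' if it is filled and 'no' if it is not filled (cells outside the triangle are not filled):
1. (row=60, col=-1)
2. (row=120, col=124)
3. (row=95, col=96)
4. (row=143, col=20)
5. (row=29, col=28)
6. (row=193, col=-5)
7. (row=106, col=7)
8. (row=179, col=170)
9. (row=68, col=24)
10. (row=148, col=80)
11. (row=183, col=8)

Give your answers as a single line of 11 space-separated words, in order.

(60,-1): col outside [0, 60] -> not filled
(120,124): col outside [0, 120] -> not filled
(95,96): col outside [0, 95] -> not filled
(143,20): row=0b10001111, col=0b10100, row AND col = 0b100 = 4; 4 != 20 -> empty
(29,28): row=0b11101, col=0b11100, row AND col = 0b11100 = 28; 28 == 28 -> filled
(193,-5): col outside [0, 193] -> not filled
(106,7): row=0b1101010, col=0b111, row AND col = 0b10 = 2; 2 != 7 -> empty
(179,170): row=0b10110011, col=0b10101010, row AND col = 0b10100010 = 162; 162 != 170 -> empty
(68,24): row=0b1000100, col=0b11000, row AND col = 0b0 = 0; 0 != 24 -> empty
(148,80): row=0b10010100, col=0b1010000, row AND col = 0b10000 = 16; 16 != 80 -> empty
(183,8): row=0b10110111, col=0b1000, row AND col = 0b0 = 0; 0 != 8 -> empty

Answer: no no no no yes no no no no no no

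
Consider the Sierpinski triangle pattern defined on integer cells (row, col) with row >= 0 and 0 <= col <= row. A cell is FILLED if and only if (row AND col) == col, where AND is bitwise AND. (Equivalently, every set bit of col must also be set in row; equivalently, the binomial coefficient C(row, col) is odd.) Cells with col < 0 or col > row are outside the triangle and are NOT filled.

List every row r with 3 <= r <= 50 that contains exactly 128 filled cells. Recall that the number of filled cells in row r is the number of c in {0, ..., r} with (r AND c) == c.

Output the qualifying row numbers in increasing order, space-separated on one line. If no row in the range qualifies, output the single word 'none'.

Row r has 2^popcount(r) filled cells, so we need popcount(r) = log2(128) = 7.
Scan r = 3..50 and keep those with exactly 7 one-bits:
r=3=11 popcount=2 -> skip
r=4=100 popcount=1 -> skip
r=5=101 popcount=2 -> skip
r=6=110 popcount=2 -> skip
r=7=111 popcount=3 -> skip
r=8=1000 popcount=1 -> skip
r=9=1001 popcount=2 -> skip
r=10=1010 popcount=2 -> skip
r=11=1011 popcount=3 -> skip
r=12=1100 popcount=2 -> skip
r=13=1101 popcount=3 -> skip
r=14=1110 popcount=3 -> skip
r=15=1111 popcount=4 -> skip
r=16=10000 popcount=1 -> skip
r=17=10001 popcount=2 -> skip
r=18=10010 popcount=2 -> skip
r=19=10011 popcount=3 -> skip
r=20=10100 popcount=2 -> skip
r=21=10101 popcount=3 -> skip
r=22=10110 popcount=3 -> skip
r=23=10111 popcount=4 -> skip
r=24=11000 popcount=2 -> skip
r=25=11001 popcount=3 -> skip
r=26=11010 popcount=3 -> skip
r=27=11011 popcount=4 -> skip
r=28=11100 popcount=3 -> skip
r=29=11101 popcount=4 -> skip
r=30=11110 popcount=4 -> skip
r=31=11111 popcount=5 -> skip
r=32=100000 popcount=1 -> skip
r=33=100001 popcount=2 -> skip
r=34=100010 popcount=2 -> skip
r=35=100011 popcount=3 -> skip
r=36=100100 popcount=2 -> skip
r=37=100101 popcount=3 -> skip
r=38=100110 popcount=3 -> skip
r=39=100111 popcount=4 -> skip
r=40=101000 popcount=2 -> skip
r=41=101001 popcount=3 -> skip
r=42=101010 popcount=3 -> skip
r=43=101011 popcount=4 -> skip
r=44=101100 popcount=3 -> skip
r=45=101101 popcount=4 -> skip
r=46=101110 popcount=4 -> skip
r=47=101111 popcount=5 -> skip
r=48=110000 popcount=2 -> skip
r=49=110001 popcount=3 -> skip
r=50=110010 popcount=3 -> skip
Kept rows: none

Answer: none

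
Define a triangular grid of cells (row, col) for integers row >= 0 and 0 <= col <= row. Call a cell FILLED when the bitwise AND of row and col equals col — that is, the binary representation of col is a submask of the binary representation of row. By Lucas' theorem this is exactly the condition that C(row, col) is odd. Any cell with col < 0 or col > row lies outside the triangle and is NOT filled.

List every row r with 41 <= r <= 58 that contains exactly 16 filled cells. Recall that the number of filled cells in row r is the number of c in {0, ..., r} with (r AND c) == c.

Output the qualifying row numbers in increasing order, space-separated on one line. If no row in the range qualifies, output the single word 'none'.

Row r has 2^popcount(r) filled cells, so we need popcount(r) = log2(16) = 4.
Scan r = 41..58 and keep those with exactly 4 one-bits:
r=41=101001 popcount=3 -> skip
r=42=101010 popcount=3 -> skip
r=43=101011 popcount=4 -> KEEP
r=44=101100 popcount=3 -> skip
r=45=101101 popcount=4 -> KEEP
r=46=101110 popcount=4 -> KEEP
r=47=101111 popcount=5 -> skip
r=48=110000 popcount=2 -> skip
r=49=110001 popcount=3 -> skip
r=50=110010 popcount=3 -> skip
r=51=110011 popcount=4 -> KEEP
r=52=110100 popcount=3 -> skip
r=53=110101 popcount=4 -> KEEP
r=54=110110 popcount=4 -> KEEP
r=55=110111 popcount=5 -> skip
r=56=111000 popcount=3 -> skip
r=57=111001 popcount=4 -> KEEP
r=58=111010 popcount=4 -> KEEP
Kept rows: 43 45 46 51 53 54 57 58

Answer: 43 45 46 51 53 54 57 58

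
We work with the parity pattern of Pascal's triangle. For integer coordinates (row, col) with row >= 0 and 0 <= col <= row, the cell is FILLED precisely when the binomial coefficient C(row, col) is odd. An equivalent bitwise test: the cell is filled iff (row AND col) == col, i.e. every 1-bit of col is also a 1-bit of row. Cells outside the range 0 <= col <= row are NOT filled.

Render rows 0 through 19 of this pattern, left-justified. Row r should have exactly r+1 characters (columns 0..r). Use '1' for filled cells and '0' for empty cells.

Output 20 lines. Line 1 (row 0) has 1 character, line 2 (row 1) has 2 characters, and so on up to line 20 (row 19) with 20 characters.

Answer: 1
11
101
1111
10001
110011
1010101
11111111
100000001
1100000011
10100000101
111100001111
1000100010001
11001100110011
101010101010101
1111111111111111
10000000000000001
110000000000000011
1010000000000000101
11110000000000001111

Derivation:
r0=0: 1
r1=1: 11
r2=10: 101
r3=11: 1111
r4=100: 10001
r5=101: 110011
r6=110: 1010101
r7=111: 11111111
r8=1000: 100000001
r9=1001: 1100000011
r10=1010: 10100000101
r11=1011: 111100001111
r12=1100: 1000100010001
r13=1101: 11001100110011
r14=1110: 101010101010101
r15=1111: 1111111111111111
r16=10000: 10000000000000001
r17=10001: 110000000000000011
r18=10010: 1010000000000000101
r19=10011: 11110000000000001111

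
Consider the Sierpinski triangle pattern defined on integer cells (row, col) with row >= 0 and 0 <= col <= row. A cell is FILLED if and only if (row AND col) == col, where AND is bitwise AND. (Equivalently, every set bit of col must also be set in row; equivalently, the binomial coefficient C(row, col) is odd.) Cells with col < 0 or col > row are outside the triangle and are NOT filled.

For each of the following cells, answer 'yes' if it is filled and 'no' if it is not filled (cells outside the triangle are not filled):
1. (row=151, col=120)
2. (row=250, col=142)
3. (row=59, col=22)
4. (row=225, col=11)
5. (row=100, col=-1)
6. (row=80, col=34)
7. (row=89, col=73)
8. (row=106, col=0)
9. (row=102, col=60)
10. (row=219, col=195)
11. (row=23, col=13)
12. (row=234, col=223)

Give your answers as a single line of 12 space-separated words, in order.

(151,120): row=0b10010111, col=0b1111000, row AND col = 0b10000 = 16; 16 != 120 -> empty
(250,142): row=0b11111010, col=0b10001110, row AND col = 0b10001010 = 138; 138 != 142 -> empty
(59,22): row=0b111011, col=0b10110, row AND col = 0b10010 = 18; 18 != 22 -> empty
(225,11): row=0b11100001, col=0b1011, row AND col = 0b1 = 1; 1 != 11 -> empty
(100,-1): col outside [0, 100] -> not filled
(80,34): row=0b1010000, col=0b100010, row AND col = 0b0 = 0; 0 != 34 -> empty
(89,73): row=0b1011001, col=0b1001001, row AND col = 0b1001001 = 73; 73 == 73 -> filled
(106,0): row=0b1101010, col=0b0, row AND col = 0b0 = 0; 0 == 0 -> filled
(102,60): row=0b1100110, col=0b111100, row AND col = 0b100100 = 36; 36 != 60 -> empty
(219,195): row=0b11011011, col=0b11000011, row AND col = 0b11000011 = 195; 195 == 195 -> filled
(23,13): row=0b10111, col=0b1101, row AND col = 0b101 = 5; 5 != 13 -> empty
(234,223): row=0b11101010, col=0b11011111, row AND col = 0b11001010 = 202; 202 != 223 -> empty

Answer: no no no no no no yes yes no yes no no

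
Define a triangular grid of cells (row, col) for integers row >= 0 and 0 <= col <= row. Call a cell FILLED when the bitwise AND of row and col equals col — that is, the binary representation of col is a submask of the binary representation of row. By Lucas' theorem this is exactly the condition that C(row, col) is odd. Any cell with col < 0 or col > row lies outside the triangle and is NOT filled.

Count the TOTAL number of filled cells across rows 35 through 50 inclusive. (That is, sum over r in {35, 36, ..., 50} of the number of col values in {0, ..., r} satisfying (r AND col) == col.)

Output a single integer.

r35=100011 pc3: +8 =8
r36=100100 pc2: +4 =12
r37=100101 pc3: +8 =20
r38=100110 pc3: +8 =28
r39=100111 pc4: +16 =44
r40=101000 pc2: +4 =48
r41=101001 pc3: +8 =56
r42=101010 pc3: +8 =64
r43=101011 pc4: +16 =80
r44=101100 pc3: +8 =88
r45=101101 pc4: +16 =104
r46=101110 pc4: +16 =120
r47=101111 pc5: +32 =152
r48=110000 pc2: +4 =156
r49=110001 pc3: +8 =164
r50=110010 pc3: +8 =172

Answer: 172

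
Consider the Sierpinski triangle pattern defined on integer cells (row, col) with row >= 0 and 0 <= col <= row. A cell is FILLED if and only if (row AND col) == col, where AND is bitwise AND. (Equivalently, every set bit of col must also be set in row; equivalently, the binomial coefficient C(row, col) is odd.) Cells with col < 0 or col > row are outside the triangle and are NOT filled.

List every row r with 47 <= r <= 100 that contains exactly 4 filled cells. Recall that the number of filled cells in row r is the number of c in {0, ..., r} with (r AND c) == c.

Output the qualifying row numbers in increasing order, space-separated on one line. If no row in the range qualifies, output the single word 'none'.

Row r has 2^popcount(r) filled cells, so we need popcount(r) = log2(4) = 2.
Scan r = 47..100 and keep those with exactly 2 one-bits:
r=47=101111 popcount=5 -> skip
r=48=110000 popcount=2 -> KEEP
r=49=110001 popcount=3 -> skip
r=50=110010 popcount=3 -> skip
r=51=110011 popcount=4 -> skip
r=52=110100 popcount=3 -> skip
r=53=110101 popcount=4 -> skip
r=54=110110 popcount=4 -> skip
r=55=110111 popcount=5 -> skip
r=56=111000 popcount=3 -> skip
r=57=111001 popcount=4 -> skip
r=58=111010 popcount=4 -> skip
r=59=111011 popcount=5 -> skip
r=60=111100 popcount=4 -> skip
r=61=111101 popcount=5 -> skip
r=62=111110 popcount=5 -> skip
r=63=111111 popcount=6 -> skip
r=64=1000000 popcount=1 -> skip
r=65=1000001 popcount=2 -> KEEP
r=66=1000010 popcount=2 -> KEEP
r=67=1000011 popcount=3 -> skip
r=68=1000100 popcount=2 -> KEEP
r=69=1000101 popcount=3 -> skip
r=70=1000110 popcount=3 -> skip
r=71=1000111 popcount=4 -> skip
r=72=1001000 popcount=2 -> KEEP
r=73=1001001 popcount=3 -> skip
r=74=1001010 popcount=3 -> skip
r=75=1001011 popcount=4 -> skip
r=76=1001100 popcount=3 -> skip
r=77=1001101 popcount=4 -> skip
r=78=1001110 popcount=4 -> skip
r=79=1001111 popcount=5 -> skip
r=80=1010000 popcount=2 -> KEEP
r=81=1010001 popcount=3 -> skip
r=82=1010010 popcount=3 -> skip
r=83=1010011 popcount=4 -> skip
r=84=1010100 popcount=3 -> skip
r=85=1010101 popcount=4 -> skip
r=86=1010110 popcount=4 -> skip
r=87=1010111 popcount=5 -> skip
r=88=1011000 popcount=3 -> skip
r=89=1011001 popcount=4 -> skip
r=90=1011010 popcount=4 -> skip
r=91=1011011 popcount=5 -> skip
r=92=1011100 popcount=4 -> skip
r=93=1011101 popcount=5 -> skip
r=94=1011110 popcount=5 -> skip
r=95=1011111 popcount=6 -> skip
r=96=1100000 popcount=2 -> KEEP
r=97=1100001 popcount=3 -> skip
r=98=1100010 popcount=3 -> skip
r=99=1100011 popcount=4 -> skip
r=100=1100100 popcount=3 -> skip
Kept rows: 48 65 66 68 72 80 96

Answer: 48 65 66 68 72 80 96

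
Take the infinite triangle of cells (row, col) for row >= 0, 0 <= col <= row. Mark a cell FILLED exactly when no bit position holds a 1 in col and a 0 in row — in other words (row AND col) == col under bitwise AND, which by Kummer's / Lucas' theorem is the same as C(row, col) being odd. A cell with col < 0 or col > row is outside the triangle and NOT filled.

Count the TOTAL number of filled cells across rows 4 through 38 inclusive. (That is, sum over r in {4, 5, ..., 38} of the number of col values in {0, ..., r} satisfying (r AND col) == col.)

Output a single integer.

Answer: 272

Derivation:
r4=100 pc1: +2 =2
r5=101 pc2: +4 =6
r6=110 pc2: +4 =10
r7=111 pc3: +8 =18
r8=1000 pc1: +2 =20
r9=1001 pc2: +4 =24
r10=1010 pc2: +4 =28
r11=1011 pc3: +8 =36
r12=1100 pc2: +4 =40
r13=1101 pc3: +8 =48
r14=1110 pc3: +8 =56
r15=1111 pc4: +16 =72
r16=10000 pc1: +2 =74
r17=10001 pc2: +4 =78
r18=10010 pc2: +4 =82
r19=10011 pc3: +8 =90
r20=10100 pc2: +4 =94
r21=10101 pc3: +8 =102
r22=10110 pc3: +8 =110
r23=10111 pc4: +16 =126
r24=11000 pc2: +4 =130
r25=11001 pc3: +8 =138
r26=11010 pc3: +8 =146
r27=11011 pc4: +16 =162
r28=11100 pc3: +8 =170
r29=11101 pc4: +16 =186
r30=11110 pc4: +16 =202
r31=11111 pc5: +32 =234
r32=100000 pc1: +2 =236
r33=100001 pc2: +4 =240
r34=100010 pc2: +4 =244
r35=100011 pc3: +8 =252
r36=100100 pc2: +4 =256
r37=100101 pc3: +8 =264
r38=100110 pc3: +8 =272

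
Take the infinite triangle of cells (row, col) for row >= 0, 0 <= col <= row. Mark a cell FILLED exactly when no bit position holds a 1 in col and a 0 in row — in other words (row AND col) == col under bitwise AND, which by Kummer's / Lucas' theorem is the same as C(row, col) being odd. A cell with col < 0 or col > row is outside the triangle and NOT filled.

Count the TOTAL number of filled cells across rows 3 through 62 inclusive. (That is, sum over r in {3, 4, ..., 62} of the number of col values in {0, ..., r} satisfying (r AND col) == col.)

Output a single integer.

Answer: 660

Derivation:
r3=11 pc2: +4 =4
r4=100 pc1: +2 =6
r5=101 pc2: +4 =10
r6=110 pc2: +4 =14
r7=111 pc3: +8 =22
r8=1000 pc1: +2 =24
r9=1001 pc2: +4 =28
r10=1010 pc2: +4 =32
r11=1011 pc3: +8 =40
r12=1100 pc2: +4 =44
r13=1101 pc3: +8 =52
r14=1110 pc3: +8 =60
r15=1111 pc4: +16 =76
r16=10000 pc1: +2 =78
r17=10001 pc2: +4 =82
r18=10010 pc2: +4 =86
r19=10011 pc3: +8 =94
r20=10100 pc2: +4 =98
r21=10101 pc3: +8 =106
r22=10110 pc3: +8 =114
r23=10111 pc4: +16 =130
r24=11000 pc2: +4 =134
r25=11001 pc3: +8 =142
r26=11010 pc3: +8 =150
r27=11011 pc4: +16 =166
r28=11100 pc3: +8 =174
r29=11101 pc4: +16 =190
r30=11110 pc4: +16 =206
r31=11111 pc5: +32 =238
r32=100000 pc1: +2 =240
r33=100001 pc2: +4 =244
r34=100010 pc2: +4 =248
r35=100011 pc3: +8 =256
r36=100100 pc2: +4 =260
r37=100101 pc3: +8 =268
r38=100110 pc3: +8 =276
r39=100111 pc4: +16 =292
r40=101000 pc2: +4 =296
r41=101001 pc3: +8 =304
r42=101010 pc3: +8 =312
r43=101011 pc4: +16 =328
r44=101100 pc3: +8 =336
r45=101101 pc4: +16 =352
r46=101110 pc4: +16 =368
r47=101111 pc5: +32 =400
r48=110000 pc2: +4 =404
r49=110001 pc3: +8 =412
r50=110010 pc3: +8 =420
r51=110011 pc4: +16 =436
r52=110100 pc3: +8 =444
r53=110101 pc4: +16 =460
r54=110110 pc4: +16 =476
r55=110111 pc5: +32 =508
r56=111000 pc3: +8 =516
r57=111001 pc4: +16 =532
r58=111010 pc4: +16 =548
r59=111011 pc5: +32 =580
r60=111100 pc4: +16 =596
r61=111101 pc5: +32 =628
r62=111110 pc5: +32 =660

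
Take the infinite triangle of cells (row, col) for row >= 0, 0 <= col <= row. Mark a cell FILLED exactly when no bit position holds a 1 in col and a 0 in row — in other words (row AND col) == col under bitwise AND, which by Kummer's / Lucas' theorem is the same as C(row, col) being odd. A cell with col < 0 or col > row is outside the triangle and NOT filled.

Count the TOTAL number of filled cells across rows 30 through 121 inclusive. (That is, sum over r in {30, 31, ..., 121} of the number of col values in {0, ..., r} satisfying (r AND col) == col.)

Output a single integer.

Answer: 1608

Derivation:
r30=11110 pc4: +16 =16
r31=11111 pc5: +32 =48
r32=100000 pc1: +2 =50
r33=100001 pc2: +4 =54
r34=100010 pc2: +4 =58
r35=100011 pc3: +8 =66
r36=100100 pc2: +4 =70
r37=100101 pc3: +8 =78
r38=100110 pc3: +8 =86
r39=100111 pc4: +16 =102
r40=101000 pc2: +4 =106
r41=101001 pc3: +8 =114
r42=101010 pc3: +8 =122
r43=101011 pc4: +16 =138
r44=101100 pc3: +8 =146
r45=101101 pc4: +16 =162
r46=101110 pc4: +16 =178
r47=101111 pc5: +32 =210
r48=110000 pc2: +4 =214
r49=110001 pc3: +8 =222
r50=110010 pc3: +8 =230
r51=110011 pc4: +16 =246
r52=110100 pc3: +8 =254
r53=110101 pc4: +16 =270
r54=110110 pc4: +16 =286
r55=110111 pc5: +32 =318
r56=111000 pc3: +8 =326
r57=111001 pc4: +16 =342
r58=111010 pc4: +16 =358
r59=111011 pc5: +32 =390
r60=111100 pc4: +16 =406
r61=111101 pc5: +32 =438
r62=111110 pc5: +32 =470
r63=111111 pc6: +64 =534
r64=1000000 pc1: +2 =536
r65=1000001 pc2: +4 =540
r66=1000010 pc2: +4 =544
r67=1000011 pc3: +8 =552
r68=1000100 pc2: +4 =556
r69=1000101 pc3: +8 =564
r70=1000110 pc3: +8 =572
r71=1000111 pc4: +16 =588
r72=1001000 pc2: +4 =592
r73=1001001 pc3: +8 =600
r74=1001010 pc3: +8 =608
r75=1001011 pc4: +16 =624
r76=1001100 pc3: +8 =632
r77=1001101 pc4: +16 =648
r78=1001110 pc4: +16 =664
r79=1001111 pc5: +32 =696
r80=1010000 pc2: +4 =700
r81=1010001 pc3: +8 =708
r82=1010010 pc3: +8 =716
r83=1010011 pc4: +16 =732
r84=1010100 pc3: +8 =740
r85=1010101 pc4: +16 =756
r86=1010110 pc4: +16 =772
r87=1010111 pc5: +32 =804
r88=1011000 pc3: +8 =812
r89=1011001 pc4: +16 =828
r90=1011010 pc4: +16 =844
r91=1011011 pc5: +32 =876
r92=1011100 pc4: +16 =892
r93=1011101 pc5: +32 =924
r94=1011110 pc5: +32 =956
r95=1011111 pc6: +64 =1020
r96=1100000 pc2: +4 =1024
r97=1100001 pc3: +8 =1032
r98=1100010 pc3: +8 =1040
r99=1100011 pc4: +16 =1056
r100=1100100 pc3: +8 =1064
r101=1100101 pc4: +16 =1080
r102=1100110 pc4: +16 =1096
r103=1100111 pc5: +32 =1128
r104=1101000 pc3: +8 =1136
r105=1101001 pc4: +16 =1152
r106=1101010 pc4: +16 =1168
r107=1101011 pc5: +32 =1200
r108=1101100 pc4: +16 =1216
r109=1101101 pc5: +32 =1248
r110=1101110 pc5: +32 =1280
r111=1101111 pc6: +64 =1344
r112=1110000 pc3: +8 =1352
r113=1110001 pc4: +16 =1368
r114=1110010 pc4: +16 =1384
r115=1110011 pc5: +32 =1416
r116=1110100 pc4: +16 =1432
r117=1110101 pc5: +32 =1464
r118=1110110 pc5: +32 =1496
r119=1110111 pc6: +64 =1560
r120=1111000 pc4: +16 =1576
r121=1111001 pc5: +32 =1608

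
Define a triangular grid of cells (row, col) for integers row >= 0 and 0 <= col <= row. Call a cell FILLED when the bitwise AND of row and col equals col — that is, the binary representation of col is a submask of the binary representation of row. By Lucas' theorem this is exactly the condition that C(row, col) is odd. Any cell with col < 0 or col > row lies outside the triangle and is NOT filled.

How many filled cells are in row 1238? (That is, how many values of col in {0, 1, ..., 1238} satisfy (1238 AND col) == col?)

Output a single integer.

Answer: 64

Derivation:
1238 in binary = 10011010110
popcount(1238) = number of 1-bits in 10011010110 = 6
A col c satisfies (1238 AND c) == c iff every set bit of c is also set in 1238; each of the 6 set bits of 1238 can independently be on or off in c.
count = 2^6 = 64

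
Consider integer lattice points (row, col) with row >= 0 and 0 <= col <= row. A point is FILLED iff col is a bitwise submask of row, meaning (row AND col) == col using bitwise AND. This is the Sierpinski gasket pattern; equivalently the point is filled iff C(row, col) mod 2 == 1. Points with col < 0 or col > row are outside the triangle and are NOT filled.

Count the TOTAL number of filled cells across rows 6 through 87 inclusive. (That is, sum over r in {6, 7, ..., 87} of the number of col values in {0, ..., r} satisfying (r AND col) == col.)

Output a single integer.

r6=110 pc2: +4 =4
r7=111 pc3: +8 =12
r8=1000 pc1: +2 =14
r9=1001 pc2: +4 =18
r10=1010 pc2: +4 =22
r11=1011 pc3: +8 =30
r12=1100 pc2: +4 =34
r13=1101 pc3: +8 =42
r14=1110 pc3: +8 =50
r15=1111 pc4: +16 =66
r16=10000 pc1: +2 =68
r17=10001 pc2: +4 =72
r18=10010 pc2: +4 =76
r19=10011 pc3: +8 =84
r20=10100 pc2: +4 =88
r21=10101 pc3: +8 =96
r22=10110 pc3: +8 =104
r23=10111 pc4: +16 =120
r24=11000 pc2: +4 =124
r25=11001 pc3: +8 =132
r26=11010 pc3: +8 =140
r27=11011 pc4: +16 =156
r28=11100 pc3: +8 =164
r29=11101 pc4: +16 =180
r30=11110 pc4: +16 =196
r31=11111 pc5: +32 =228
r32=100000 pc1: +2 =230
r33=100001 pc2: +4 =234
r34=100010 pc2: +4 =238
r35=100011 pc3: +8 =246
r36=100100 pc2: +4 =250
r37=100101 pc3: +8 =258
r38=100110 pc3: +8 =266
r39=100111 pc4: +16 =282
r40=101000 pc2: +4 =286
r41=101001 pc3: +8 =294
r42=101010 pc3: +8 =302
r43=101011 pc4: +16 =318
r44=101100 pc3: +8 =326
r45=101101 pc4: +16 =342
r46=101110 pc4: +16 =358
r47=101111 pc5: +32 =390
r48=110000 pc2: +4 =394
r49=110001 pc3: +8 =402
r50=110010 pc3: +8 =410
r51=110011 pc4: +16 =426
r52=110100 pc3: +8 =434
r53=110101 pc4: +16 =450
r54=110110 pc4: +16 =466
r55=110111 pc5: +32 =498
r56=111000 pc3: +8 =506
r57=111001 pc4: +16 =522
r58=111010 pc4: +16 =538
r59=111011 pc5: +32 =570
r60=111100 pc4: +16 =586
r61=111101 pc5: +32 =618
r62=111110 pc5: +32 =650
r63=111111 pc6: +64 =714
r64=1000000 pc1: +2 =716
r65=1000001 pc2: +4 =720
r66=1000010 pc2: +4 =724
r67=1000011 pc3: +8 =732
r68=1000100 pc2: +4 =736
r69=1000101 pc3: +8 =744
r70=1000110 pc3: +8 =752
r71=1000111 pc4: +16 =768
r72=1001000 pc2: +4 =772
r73=1001001 pc3: +8 =780
r74=1001010 pc3: +8 =788
r75=1001011 pc4: +16 =804
r76=1001100 pc3: +8 =812
r77=1001101 pc4: +16 =828
r78=1001110 pc4: +16 =844
r79=1001111 pc5: +32 =876
r80=1010000 pc2: +4 =880
r81=1010001 pc3: +8 =888
r82=1010010 pc3: +8 =896
r83=1010011 pc4: +16 =912
r84=1010100 pc3: +8 =920
r85=1010101 pc4: +16 =936
r86=1010110 pc4: +16 =952
r87=1010111 pc5: +32 =984

Answer: 984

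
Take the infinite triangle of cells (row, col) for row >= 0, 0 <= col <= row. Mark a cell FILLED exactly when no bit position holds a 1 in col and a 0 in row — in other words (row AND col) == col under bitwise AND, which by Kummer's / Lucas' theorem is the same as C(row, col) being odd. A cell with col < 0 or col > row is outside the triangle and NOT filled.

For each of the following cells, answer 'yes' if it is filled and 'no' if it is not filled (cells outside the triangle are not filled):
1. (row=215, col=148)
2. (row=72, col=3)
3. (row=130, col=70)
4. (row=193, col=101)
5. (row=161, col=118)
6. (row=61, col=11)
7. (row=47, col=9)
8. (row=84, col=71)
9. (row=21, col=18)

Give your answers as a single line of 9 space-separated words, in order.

(215,148): row=0b11010111, col=0b10010100, row AND col = 0b10010100 = 148; 148 == 148 -> filled
(72,3): row=0b1001000, col=0b11, row AND col = 0b0 = 0; 0 != 3 -> empty
(130,70): row=0b10000010, col=0b1000110, row AND col = 0b10 = 2; 2 != 70 -> empty
(193,101): row=0b11000001, col=0b1100101, row AND col = 0b1000001 = 65; 65 != 101 -> empty
(161,118): row=0b10100001, col=0b1110110, row AND col = 0b100000 = 32; 32 != 118 -> empty
(61,11): row=0b111101, col=0b1011, row AND col = 0b1001 = 9; 9 != 11 -> empty
(47,9): row=0b101111, col=0b1001, row AND col = 0b1001 = 9; 9 == 9 -> filled
(84,71): row=0b1010100, col=0b1000111, row AND col = 0b1000100 = 68; 68 != 71 -> empty
(21,18): row=0b10101, col=0b10010, row AND col = 0b10000 = 16; 16 != 18 -> empty

Answer: yes no no no no no yes no no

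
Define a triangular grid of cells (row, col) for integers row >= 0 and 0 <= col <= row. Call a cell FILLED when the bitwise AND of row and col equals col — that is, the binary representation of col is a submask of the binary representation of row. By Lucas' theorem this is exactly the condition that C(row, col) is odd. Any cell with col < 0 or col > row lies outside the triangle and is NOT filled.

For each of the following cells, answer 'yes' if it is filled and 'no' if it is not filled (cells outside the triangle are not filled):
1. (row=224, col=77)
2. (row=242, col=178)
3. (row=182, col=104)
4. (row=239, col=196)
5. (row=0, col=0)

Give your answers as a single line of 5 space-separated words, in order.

Answer: no yes no yes yes

Derivation:
(224,77): row=0b11100000, col=0b1001101, row AND col = 0b1000000 = 64; 64 != 77 -> empty
(242,178): row=0b11110010, col=0b10110010, row AND col = 0b10110010 = 178; 178 == 178 -> filled
(182,104): row=0b10110110, col=0b1101000, row AND col = 0b100000 = 32; 32 != 104 -> empty
(239,196): row=0b11101111, col=0b11000100, row AND col = 0b11000100 = 196; 196 == 196 -> filled
(0,0): row=0b0, col=0b0, row AND col = 0b0 = 0; 0 == 0 -> filled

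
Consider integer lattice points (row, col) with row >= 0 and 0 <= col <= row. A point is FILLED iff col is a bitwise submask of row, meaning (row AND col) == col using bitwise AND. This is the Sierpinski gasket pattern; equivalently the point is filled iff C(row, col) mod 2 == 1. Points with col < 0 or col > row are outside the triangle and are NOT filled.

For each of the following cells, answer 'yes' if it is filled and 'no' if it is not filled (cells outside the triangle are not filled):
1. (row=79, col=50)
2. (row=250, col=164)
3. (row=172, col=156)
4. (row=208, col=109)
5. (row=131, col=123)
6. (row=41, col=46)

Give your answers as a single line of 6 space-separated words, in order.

Answer: no no no no no no

Derivation:
(79,50): row=0b1001111, col=0b110010, row AND col = 0b10 = 2; 2 != 50 -> empty
(250,164): row=0b11111010, col=0b10100100, row AND col = 0b10100000 = 160; 160 != 164 -> empty
(172,156): row=0b10101100, col=0b10011100, row AND col = 0b10001100 = 140; 140 != 156 -> empty
(208,109): row=0b11010000, col=0b1101101, row AND col = 0b1000000 = 64; 64 != 109 -> empty
(131,123): row=0b10000011, col=0b1111011, row AND col = 0b11 = 3; 3 != 123 -> empty
(41,46): col outside [0, 41] -> not filled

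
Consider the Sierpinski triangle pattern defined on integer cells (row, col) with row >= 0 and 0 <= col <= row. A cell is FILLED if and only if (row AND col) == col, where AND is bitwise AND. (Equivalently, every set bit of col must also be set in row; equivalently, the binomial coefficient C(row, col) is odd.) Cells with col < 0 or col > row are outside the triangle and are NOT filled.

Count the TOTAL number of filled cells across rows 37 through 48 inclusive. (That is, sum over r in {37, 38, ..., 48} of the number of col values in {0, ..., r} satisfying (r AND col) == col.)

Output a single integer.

r37=100101 pc3: +8 =8
r38=100110 pc3: +8 =16
r39=100111 pc4: +16 =32
r40=101000 pc2: +4 =36
r41=101001 pc3: +8 =44
r42=101010 pc3: +8 =52
r43=101011 pc4: +16 =68
r44=101100 pc3: +8 =76
r45=101101 pc4: +16 =92
r46=101110 pc4: +16 =108
r47=101111 pc5: +32 =140
r48=110000 pc2: +4 =144

Answer: 144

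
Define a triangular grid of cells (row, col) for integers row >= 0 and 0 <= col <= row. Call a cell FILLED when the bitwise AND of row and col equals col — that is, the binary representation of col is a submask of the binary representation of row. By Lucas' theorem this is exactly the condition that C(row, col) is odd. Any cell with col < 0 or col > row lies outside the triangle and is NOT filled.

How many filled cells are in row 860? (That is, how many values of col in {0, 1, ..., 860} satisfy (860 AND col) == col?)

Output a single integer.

860 in binary = 1101011100
popcount(860) = number of 1-bits in 1101011100 = 6
A col c satisfies (860 AND c) == c iff every set bit of c is also set in 860; each of the 6 set bits of 860 can independently be on or off in c.
count = 2^6 = 64

Answer: 64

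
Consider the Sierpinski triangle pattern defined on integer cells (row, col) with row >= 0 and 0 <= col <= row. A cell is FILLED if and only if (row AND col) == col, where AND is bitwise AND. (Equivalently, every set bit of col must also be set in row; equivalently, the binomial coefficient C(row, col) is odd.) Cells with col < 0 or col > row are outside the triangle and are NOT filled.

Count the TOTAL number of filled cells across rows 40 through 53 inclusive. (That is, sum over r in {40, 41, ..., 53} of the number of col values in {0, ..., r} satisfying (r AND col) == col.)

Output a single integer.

r40=101000 pc2: +4 =4
r41=101001 pc3: +8 =12
r42=101010 pc3: +8 =20
r43=101011 pc4: +16 =36
r44=101100 pc3: +8 =44
r45=101101 pc4: +16 =60
r46=101110 pc4: +16 =76
r47=101111 pc5: +32 =108
r48=110000 pc2: +4 =112
r49=110001 pc3: +8 =120
r50=110010 pc3: +8 =128
r51=110011 pc4: +16 =144
r52=110100 pc3: +8 =152
r53=110101 pc4: +16 =168

Answer: 168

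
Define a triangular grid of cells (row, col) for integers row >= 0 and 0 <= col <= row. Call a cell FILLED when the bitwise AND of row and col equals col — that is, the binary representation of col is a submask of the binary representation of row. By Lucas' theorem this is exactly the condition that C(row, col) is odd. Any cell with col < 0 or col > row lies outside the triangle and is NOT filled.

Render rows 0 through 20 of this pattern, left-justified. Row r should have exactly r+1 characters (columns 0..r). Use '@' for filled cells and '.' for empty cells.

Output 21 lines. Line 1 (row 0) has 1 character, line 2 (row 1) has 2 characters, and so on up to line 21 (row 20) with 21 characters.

Answer: @
@@
@.@
@@@@
@...@
@@..@@
@.@.@.@
@@@@@@@@
@.......@
@@......@@
@.@.....@.@
@@@@....@@@@
@...@...@...@
@@..@@..@@..@@
@.@.@.@.@.@.@.@
@@@@@@@@@@@@@@@@
@...............@
@@..............@@
@.@.............@.@
@@@@............@@@@
@...@...........@...@

Derivation:
r0=0: @
r1=1: @@
r2=10: @.@
r3=11: @@@@
r4=100: @...@
r5=101: @@..@@
r6=110: @.@.@.@
r7=111: @@@@@@@@
r8=1000: @.......@
r9=1001: @@......@@
r10=1010: @.@.....@.@
r11=1011: @@@@....@@@@
r12=1100: @...@...@...@
r13=1101: @@..@@..@@..@@
r14=1110: @.@.@.@.@.@.@.@
r15=1111: @@@@@@@@@@@@@@@@
r16=10000: @...............@
r17=10001: @@..............@@
r18=10010: @.@.............@.@
r19=10011: @@@@............@@@@
r20=10100: @...@...........@...@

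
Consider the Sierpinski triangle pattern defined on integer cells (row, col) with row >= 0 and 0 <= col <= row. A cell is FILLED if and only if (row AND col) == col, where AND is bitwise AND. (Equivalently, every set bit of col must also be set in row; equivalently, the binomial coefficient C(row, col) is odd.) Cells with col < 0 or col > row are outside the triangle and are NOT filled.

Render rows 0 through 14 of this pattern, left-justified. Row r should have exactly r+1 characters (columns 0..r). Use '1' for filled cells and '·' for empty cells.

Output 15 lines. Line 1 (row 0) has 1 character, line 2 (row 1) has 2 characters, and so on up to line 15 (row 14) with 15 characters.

Answer: 1
11
1·1
1111
1···1
11··11
1·1·1·1
11111111
1·······1
11······11
1·1·····1·1
1111····1111
1···1···1···1
11··11··11··11
1·1·1·1·1·1·1·1

Derivation:
r0=0: 1
r1=1: 11
r2=10: 1·1
r3=11: 1111
r4=100: 1···1
r5=101: 11··11
r6=110: 1·1·1·1
r7=111: 11111111
r8=1000: 1·······1
r9=1001: 11······11
r10=1010: 1·1·····1·1
r11=1011: 1111····1111
r12=1100: 1···1···1···1
r13=1101: 11··11··11··11
r14=1110: 1·1·1·1·1·1·1·1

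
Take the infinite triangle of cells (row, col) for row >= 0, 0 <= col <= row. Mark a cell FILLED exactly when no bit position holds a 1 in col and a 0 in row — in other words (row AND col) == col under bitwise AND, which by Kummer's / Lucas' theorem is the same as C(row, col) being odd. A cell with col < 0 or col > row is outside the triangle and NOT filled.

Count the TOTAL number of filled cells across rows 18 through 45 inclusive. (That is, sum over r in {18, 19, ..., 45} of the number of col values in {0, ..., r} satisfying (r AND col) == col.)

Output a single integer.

Answer: 270

Derivation:
r18=10010 pc2: +4 =4
r19=10011 pc3: +8 =12
r20=10100 pc2: +4 =16
r21=10101 pc3: +8 =24
r22=10110 pc3: +8 =32
r23=10111 pc4: +16 =48
r24=11000 pc2: +4 =52
r25=11001 pc3: +8 =60
r26=11010 pc3: +8 =68
r27=11011 pc4: +16 =84
r28=11100 pc3: +8 =92
r29=11101 pc4: +16 =108
r30=11110 pc4: +16 =124
r31=11111 pc5: +32 =156
r32=100000 pc1: +2 =158
r33=100001 pc2: +4 =162
r34=100010 pc2: +4 =166
r35=100011 pc3: +8 =174
r36=100100 pc2: +4 =178
r37=100101 pc3: +8 =186
r38=100110 pc3: +8 =194
r39=100111 pc4: +16 =210
r40=101000 pc2: +4 =214
r41=101001 pc3: +8 =222
r42=101010 pc3: +8 =230
r43=101011 pc4: +16 =246
r44=101100 pc3: +8 =254
r45=101101 pc4: +16 =270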